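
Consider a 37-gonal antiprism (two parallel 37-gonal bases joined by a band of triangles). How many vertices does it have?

74

An antiprism on an n-gon has two n-gon caps and 2n triangles: V = 2·37 = 74, E = 4·37 = 148, F = 2·37 + 2 = 76.
Check: V − E + F = 74 − 148 + 76 = 2.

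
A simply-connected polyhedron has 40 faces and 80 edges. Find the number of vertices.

42

Here V − E + F = 2.
V = 2 + E − F = 2 + 80 − 40 = 42.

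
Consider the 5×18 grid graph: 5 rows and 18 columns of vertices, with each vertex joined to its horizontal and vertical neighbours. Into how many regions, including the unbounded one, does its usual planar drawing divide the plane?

The grid has V = 5·18 = 90 vertices and E = 5·17 + 18·4 = 157 edges.
F = 2 − V + E = 2 − 90 + 157 = 69.

69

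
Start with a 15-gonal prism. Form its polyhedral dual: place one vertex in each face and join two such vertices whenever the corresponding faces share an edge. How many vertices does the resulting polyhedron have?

17

The base solid has V = 30, E = 45, F = 17.
The dual swaps V and F and preserves E: V′ = F = 17, E′ = E = 45, F′ = V = 30.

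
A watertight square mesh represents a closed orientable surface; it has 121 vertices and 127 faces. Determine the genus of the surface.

Every face is a square, so 2E = 4·127 = 508, giving E = 254.
χ = V − E + F = 121 − 254 + 127 = -6.
For a closed orientable surface χ = 2 − 2g, so g = (2 − (-6))/2 = 4.

4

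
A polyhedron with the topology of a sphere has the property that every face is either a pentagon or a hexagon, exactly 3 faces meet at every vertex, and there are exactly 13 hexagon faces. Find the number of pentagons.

Let x be the number of pentagons; then F = 13 + x.
Edge–face incidences: 2E = 6·13 + 5·x = 78 + 5x.
Every vertex has degree 3, so 3V = 2E.
Euler: V − E + F = 2 ⇒ (2E)/3 − E + (13 + x) = 2.
Multiply by 6: 2·(2E) − 3·(2E) + 6·(13 + x) = 12, i.e. 78 + 6x − (78 + 5x) = 12.
Collecting terms: x = 12.
Then 2E = 78 + 5·12 = 138, so E = 69, V = 2E/3 = 46, F = 13 + 12 = 25.

12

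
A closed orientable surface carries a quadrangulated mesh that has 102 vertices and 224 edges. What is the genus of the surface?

Every face is a square and each edge borders two faces, so 4F = 2·224, giving F = 112.
χ = V − E + F = 102 − 224 + 112 = -10.
For a closed orientable surface χ = 2 − 2g, so g = (2 − (-10))/2 = 6.

6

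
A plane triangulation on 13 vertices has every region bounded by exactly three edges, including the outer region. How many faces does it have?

In a plane triangulation 3F = 2E and V − E + F = 2, so F = 2V − 4 = 2·13 − 4 = 22.

22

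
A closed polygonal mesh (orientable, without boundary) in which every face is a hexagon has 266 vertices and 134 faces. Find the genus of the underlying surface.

Every face is a hexagon, so 2E = 6·134 = 804, giving E = 402.
χ = V − E + F = 266 − 402 + 134 = -2.
For a closed orientable surface χ = 2 − 2g, so g = (2 − (-2))/2 = 2.

2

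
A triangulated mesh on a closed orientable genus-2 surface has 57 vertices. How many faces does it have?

118

χ = 2 − 2·2 = -2, and every face is a triangle so 3F = 2E.
V − E + F = -2 with E = 3F/2 gives 57 − (3/2 − 1)·F = -2, so F = 118 and E = 177.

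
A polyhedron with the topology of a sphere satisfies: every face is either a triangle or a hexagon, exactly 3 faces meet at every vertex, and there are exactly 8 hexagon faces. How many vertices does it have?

20

Let x be the number of triangles; then F = 8 + x.
Edge–face incidences: 2E = 6·8 + 3·x = 48 + 3x.
Every vertex has degree 3, so 3V = 2E.
Euler: V − E + F = 2 ⇒ (2E)/3 − E + (8 + x) = 2.
Multiply by 6: 2·(2E) − 3·(2E) + 6·(8 + x) = 12, i.e. 48 + 6x − (48 + 3x) = 12.
Collecting terms: 3x = 12, so x = 4.
Then 2E = 48 + 3·4 = 60, so E = 30, V = 2E/3 = 20, F = 8 + 4 = 12.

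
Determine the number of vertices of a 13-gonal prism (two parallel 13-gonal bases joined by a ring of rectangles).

26

A prism on an n-gon has two n-gon bases and n rectangular sides: V = 2·13 = 26, E = 3·13 = 39, F = 13 + 2 = 15.
Check: V − E + F = 26 − 39 + 15 = 2.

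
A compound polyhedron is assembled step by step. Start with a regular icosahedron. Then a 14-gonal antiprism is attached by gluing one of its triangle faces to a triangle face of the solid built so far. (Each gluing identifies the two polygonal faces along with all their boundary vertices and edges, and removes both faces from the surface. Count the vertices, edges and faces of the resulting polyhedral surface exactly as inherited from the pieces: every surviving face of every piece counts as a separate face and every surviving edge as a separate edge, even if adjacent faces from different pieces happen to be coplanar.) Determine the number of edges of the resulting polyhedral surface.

83

A regular icosahedron: V=12, E=30, F=20.
Attach a 14-gonal antiprism (V=28, E=56, F=30) along a 3-gon: merge 3 vertices and 3 edges, delete both glued faces → V=37, E=83, F=48.
Check: V − E + F = 37 − 83 + 48 = 2.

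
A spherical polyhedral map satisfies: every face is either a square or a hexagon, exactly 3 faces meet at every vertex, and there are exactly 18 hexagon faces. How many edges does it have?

Let x be the number of squares; then F = 18 + x.
Edge–face incidences: 2E = 6·18 + 4·x = 108 + 4x.
Every vertex has degree 3, so 3V = 2E.
Euler: V − E + F = 2 ⇒ (2E)/3 − E + (18 + x) = 2.
Multiply by 6: 2·(2E) − 3·(2E) + 6·(18 + x) = 12, i.e. 108 + 6x − (108 + 4x) = 12.
Collecting terms: 2x = 12, so x = 6.
Then 2E = 108 + 4·6 = 132, so E = 66, V = 2E/3 = 44, F = 18 + 6 = 24.

66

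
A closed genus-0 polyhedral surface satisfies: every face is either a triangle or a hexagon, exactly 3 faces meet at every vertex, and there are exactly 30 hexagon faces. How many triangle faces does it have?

Let x be the number of triangles; then F = 30 + x.
Edge–face incidences: 2E = 6·30 + 3·x = 180 + 3x.
Every vertex has degree 3, so 3V = 2E.
Euler: V − E + F = 2 ⇒ (2E)/3 − E + (30 + x) = 2.
Multiply by 6: 2·(2E) − 3·(2E) + 6·(30 + x) = 12, i.e. 180 + 6x − (180 + 3x) = 12.
Collecting terms: 3x = 12, so x = 4.
Then 2E = 180 + 3·4 = 192, so E = 96, V = 2E/3 = 64, F = 30 + 4 = 34.

4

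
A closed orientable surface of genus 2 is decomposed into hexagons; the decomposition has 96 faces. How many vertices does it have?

190

χ = 2 − 2·2 = -2, and every face is a hexagon so 6F = 2E.
E = 6·96/2 = 288. Then V = -2 + E − F = -2 + 288 − 96 = 190.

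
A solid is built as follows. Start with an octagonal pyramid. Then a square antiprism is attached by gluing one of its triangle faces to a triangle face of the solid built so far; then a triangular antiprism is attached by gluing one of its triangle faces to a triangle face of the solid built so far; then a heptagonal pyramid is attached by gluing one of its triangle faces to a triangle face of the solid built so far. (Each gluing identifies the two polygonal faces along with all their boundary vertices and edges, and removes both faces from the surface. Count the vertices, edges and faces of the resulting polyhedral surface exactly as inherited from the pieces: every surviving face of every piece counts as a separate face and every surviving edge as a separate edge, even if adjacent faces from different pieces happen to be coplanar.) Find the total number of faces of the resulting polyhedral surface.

29

An octagonal pyramid: V=9, E=16, F=9.
Attach a square antiprism (V=8, E=16, F=10) along a 3-gon: merge 3 vertices and 3 edges, delete both glued faces → V=14, E=29, F=17.
Attach a triangular antiprism (V=6, E=12, F=8) along a 3-gon: merge 3 vertices and 3 edges, delete both glued faces → V=17, E=38, F=23.
Attach a heptagonal pyramid (V=8, E=14, F=8) along a 3-gon: merge 3 vertices and 3 edges, delete both glued faces → V=22, E=49, F=29.
Check: V − E + F = 22 − 49 + 29 = 2.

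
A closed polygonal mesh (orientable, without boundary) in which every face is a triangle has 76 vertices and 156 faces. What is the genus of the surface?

2

Every face is a triangle, so 2E = 3·156 = 468, giving E = 234.
χ = V − E + F = 76 − 234 + 156 = -2.
For a closed orientable surface χ = 2 − 2g, so g = (2 − (-2))/2 = 2.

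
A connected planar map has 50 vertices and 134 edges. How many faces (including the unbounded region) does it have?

86

Euler's formula for a connected plane graph: V − E + F = 2, so F = 2 − 50 + 134 = 86.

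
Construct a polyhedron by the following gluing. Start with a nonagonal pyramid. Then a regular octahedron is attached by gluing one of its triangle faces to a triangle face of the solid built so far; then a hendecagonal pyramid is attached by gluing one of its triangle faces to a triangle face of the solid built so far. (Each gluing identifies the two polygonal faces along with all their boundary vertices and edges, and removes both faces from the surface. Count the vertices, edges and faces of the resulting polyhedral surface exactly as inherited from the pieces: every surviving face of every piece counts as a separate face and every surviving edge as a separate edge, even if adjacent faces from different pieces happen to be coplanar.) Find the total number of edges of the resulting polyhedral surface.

A nonagonal pyramid: V=10, E=18, F=10.
Attach a regular octahedron (V=6, E=12, F=8) along a 3-gon: merge 3 vertices and 3 edges, delete both glued faces → V=13, E=27, F=16.
Attach a hendecagonal pyramid (V=12, E=22, F=12) along a 3-gon: merge 3 vertices and 3 edges, delete both glued faces → V=22, E=46, F=26.
Check: V − E + F = 22 − 46 + 26 = 2.

46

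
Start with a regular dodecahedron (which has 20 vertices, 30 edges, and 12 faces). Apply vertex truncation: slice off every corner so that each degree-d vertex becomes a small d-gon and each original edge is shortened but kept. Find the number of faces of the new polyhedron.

Truncation replaces each original edge-end by a new vertex, so V′ = 2E = 60.
Each original edge survives, and each old vertex of degree d contributes d new edges; summing degrees gives Σd = 2E, so E′ = E + 2E = 3E = 90.
Each original face survives and each original vertex becomes one new face: F′ = F + V = 32.

32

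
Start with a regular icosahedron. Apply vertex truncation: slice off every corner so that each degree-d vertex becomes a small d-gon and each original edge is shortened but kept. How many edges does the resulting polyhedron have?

90

The base solid has V = 12, E = 30, F = 20.
Truncation replaces each original edge-end by a new vertex, so V′ = 2E = 60.
Each original edge survives, and each old vertex of degree d contributes d new edges; summing degrees gives Σd = 2E, so E′ = E + 2E = 3E = 90.
Each original face survives and each original vertex becomes one new face: F′ = F + V = 32.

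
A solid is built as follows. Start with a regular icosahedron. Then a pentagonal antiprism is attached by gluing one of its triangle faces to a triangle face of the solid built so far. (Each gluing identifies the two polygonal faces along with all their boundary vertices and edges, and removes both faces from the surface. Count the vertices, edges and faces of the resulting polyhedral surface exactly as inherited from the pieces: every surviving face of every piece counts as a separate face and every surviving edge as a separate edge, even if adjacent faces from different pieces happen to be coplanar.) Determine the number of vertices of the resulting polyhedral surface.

A regular icosahedron: V=12, E=30, F=20.
Attach a pentagonal antiprism (V=10, E=20, F=12) along a 3-gon: merge 3 vertices and 3 edges, delete both glued faces → V=19, E=47, F=30.
Check: V − E + F = 19 − 47 + 30 = 2.

19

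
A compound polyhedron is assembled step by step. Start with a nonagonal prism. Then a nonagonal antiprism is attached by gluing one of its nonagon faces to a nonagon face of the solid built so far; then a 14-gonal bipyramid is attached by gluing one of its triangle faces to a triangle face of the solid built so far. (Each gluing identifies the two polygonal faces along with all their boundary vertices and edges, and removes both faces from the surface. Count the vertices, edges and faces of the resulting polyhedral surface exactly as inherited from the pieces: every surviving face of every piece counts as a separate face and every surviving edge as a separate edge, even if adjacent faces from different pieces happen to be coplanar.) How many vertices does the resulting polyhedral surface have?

A nonagonal prism: V=18, E=27, F=11.
Attach a nonagonal antiprism (V=18, E=36, F=20) along a 9-gon: merge 9 vertices and 9 edges, delete both glued faces → V=27, E=54, F=29.
Attach a 14-gonal bipyramid (V=16, E=42, F=28) along a 3-gon: merge 3 vertices and 3 edges, delete both glued faces → V=40, E=93, F=55.
Check: V − E + F = 40 − 93 + 55 = 2.

40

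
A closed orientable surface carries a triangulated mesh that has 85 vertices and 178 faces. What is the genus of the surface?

3

Every face is a triangle, so 2E = 3·178 = 534, giving E = 267.
χ = V − E + F = 85 − 267 + 178 = -4.
For a closed orientable surface χ = 2 − 2g, so g = (2 − (-4))/2 = 3.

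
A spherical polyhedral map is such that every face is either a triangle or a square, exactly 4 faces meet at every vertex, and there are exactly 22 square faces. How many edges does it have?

Let x be the number of triangles; then F = 22 + x.
Edge–face incidences: 2E = 4·22 + 3·x = 88 + 3x.
Every vertex has degree 4, so 4V = 2E.
Euler: V − E + F = 2 ⇒ (2E)/4 − E + (22 + x) = 2.
Multiply by 8: 2·(2E) − 4·(2E) + 8·(22 + x) = 16, i.e. 176 + 8x − 2·(88 + 3x) = 16.
Collecting terms: 2x = 16, so x = 8.
Then 2E = 88 + 3·8 = 112, so E = 56, V = 2E/4 = 28, F = 22 + 8 = 30.

56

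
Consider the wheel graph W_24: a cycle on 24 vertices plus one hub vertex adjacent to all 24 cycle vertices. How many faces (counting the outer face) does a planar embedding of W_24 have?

W_24 has V = 24 + 1 = 25 vertices and E = 2·24 = 48 edges.
By Euler's formula F = 2 − V + E = 2 − 25 + 48 = 25.

25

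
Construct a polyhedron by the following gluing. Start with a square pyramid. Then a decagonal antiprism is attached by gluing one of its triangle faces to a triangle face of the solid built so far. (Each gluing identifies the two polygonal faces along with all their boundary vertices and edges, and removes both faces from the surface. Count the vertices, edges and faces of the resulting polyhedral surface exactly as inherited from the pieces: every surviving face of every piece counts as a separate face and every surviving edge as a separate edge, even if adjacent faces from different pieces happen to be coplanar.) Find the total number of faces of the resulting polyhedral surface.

25

A square pyramid: V=5, E=8, F=5.
Attach a decagonal antiprism (V=20, E=40, F=22) along a 3-gon: merge 3 vertices and 3 edges, delete both glued faces → V=22, E=45, F=25.
Check: V − E + F = 22 − 45 + 25 = 2.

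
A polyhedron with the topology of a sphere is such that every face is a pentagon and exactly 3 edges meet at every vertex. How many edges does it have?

Each face has 5 edges and each edge borders two faces, so 2E = 5F.
Each vertex has degree 3, so 3V = 2E and hence V = 5F/3.
Euler: V − E + F = 2 ⇒ (5F/3) − (5F/2) + F = 2.
Multiply by 6: (10 − 15 + 6)F = 12, i.e. 1F = 12.
So F = 12, E = 5·12/2 = 30, V = 5·12/3 = 20.

30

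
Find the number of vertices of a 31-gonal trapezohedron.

The n-trapezohedron (dual of the n-antiprism) has V = 2·31 + 2 = 64, E = 4·31 = 124, F = 2·31 = 62.

64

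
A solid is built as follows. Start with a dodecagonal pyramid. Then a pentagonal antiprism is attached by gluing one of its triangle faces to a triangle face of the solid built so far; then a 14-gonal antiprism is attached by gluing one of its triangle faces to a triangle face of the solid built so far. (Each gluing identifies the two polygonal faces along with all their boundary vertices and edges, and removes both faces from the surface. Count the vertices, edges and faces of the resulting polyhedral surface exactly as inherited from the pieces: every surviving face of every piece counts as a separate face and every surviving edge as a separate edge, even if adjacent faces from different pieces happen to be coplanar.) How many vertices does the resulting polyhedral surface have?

45

A dodecagonal pyramid: V=13, E=24, F=13.
Attach a pentagonal antiprism (V=10, E=20, F=12) along a 3-gon: merge 3 vertices and 3 edges, delete both glued faces → V=20, E=41, F=23.
Attach a 14-gonal antiprism (V=28, E=56, F=30) along a 3-gon: merge 3 vertices and 3 edges, delete both glued faces → V=45, E=94, F=51.
Check: V − E + F = 45 − 94 + 51 = 2.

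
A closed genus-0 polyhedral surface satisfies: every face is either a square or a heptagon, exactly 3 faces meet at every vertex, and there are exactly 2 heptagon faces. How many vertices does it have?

14

Let x be the number of squares; then F = 2 + x.
Edge–face incidences: 2E = 7·2 + 4·x = 14 + 4x.
Every vertex has degree 3, so 3V = 2E.
Euler: V − E + F = 2 ⇒ (2E)/3 − E + (2 + x) = 2.
Multiply by 6: 2·(2E) − 3·(2E) + 6·(2 + x) = 12, i.e. 12 + 6x − (14 + 4x) = 12.
Collecting terms: 2x − 2 = 12, so 2x = 14, so x = 7.
Then 2E = 14 + 4·7 = 42, so E = 21, V = 2E/3 = 14, F = 2 + 7 = 9.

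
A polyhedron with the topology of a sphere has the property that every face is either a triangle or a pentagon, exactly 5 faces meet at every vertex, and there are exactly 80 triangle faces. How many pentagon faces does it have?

Let x be the number of pentagons; then F = 80 + x.
Edge–face incidences: 2E = 3·80 + 5·x = 240 + 5x.
Every vertex has degree 5, so 5V = 2E.
Euler: V − E + F = 2 ⇒ (2E)/5 − E + (80 + x) = 2.
Multiply by 10: 2·(2E) − 5·(2E) + 10·(80 + x) = 20, i.e. 800 + 10x − 3·(240 + 5x) = 20.
Collecting terms: −5x + 80 = 20, so −5x = −60, so x = 12.
Then 2E = 240 + 5·12 = 300, so E = 150, V = 2E/5 = 60, F = 80 + 12 = 92.

12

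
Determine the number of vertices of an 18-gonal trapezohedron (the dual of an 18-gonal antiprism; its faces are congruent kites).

The n-trapezohedron (dual of the n-antiprism) has V = 2·18 + 2 = 38, E = 4·18 = 72, F = 2·18 = 36.

38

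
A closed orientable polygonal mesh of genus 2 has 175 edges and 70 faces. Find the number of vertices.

For a closed orientable surface of genus 2, χ = 2 − 2·2 = -2.
V = -2 + E − F = -2 + 175 − 70 = 103.

103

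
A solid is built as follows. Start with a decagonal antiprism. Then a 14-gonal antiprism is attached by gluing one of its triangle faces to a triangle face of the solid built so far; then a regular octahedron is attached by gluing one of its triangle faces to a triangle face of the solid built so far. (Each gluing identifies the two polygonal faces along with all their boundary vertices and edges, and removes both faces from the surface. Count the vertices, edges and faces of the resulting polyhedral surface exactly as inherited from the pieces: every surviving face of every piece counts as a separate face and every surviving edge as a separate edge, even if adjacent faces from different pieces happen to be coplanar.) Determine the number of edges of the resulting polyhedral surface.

A decagonal antiprism: V=20, E=40, F=22.
Attach a 14-gonal antiprism (V=28, E=56, F=30) along a 3-gon: merge 3 vertices and 3 edges, delete both glued faces → V=45, E=93, F=50.
Attach a regular octahedron (V=6, E=12, F=8) along a 3-gon: merge 3 vertices and 3 edges, delete both glued faces → V=48, E=102, F=56.
Check: V − E + F = 48 − 102 + 56 = 2.

102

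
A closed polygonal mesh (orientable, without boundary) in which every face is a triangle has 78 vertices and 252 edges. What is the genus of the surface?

4

Every face is a triangle and each edge borders two faces, so 3F = 2·252, giving F = 168.
χ = V − E + F = 78 − 252 + 168 = -6.
For a closed orientable surface χ = 2 − 2g, so g = (2 − (-6))/2 = 4.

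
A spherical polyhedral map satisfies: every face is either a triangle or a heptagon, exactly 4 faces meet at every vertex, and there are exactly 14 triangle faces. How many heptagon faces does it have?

Let x be the number of heptagons; then F = 14 + x.
Edge–face incidences: 2E = 3·14 + 7·x = 42 + 7x.
Every vertex has degree 4, so 4V = 2E.
Euler: V − E + F = 2 ⇒ (2E)/4 − E + (14 + x) = 2.
Multiply by 8: 2·(2E) − 4·(2E) + 8·(14 + x) = 16, i.e. 112 + 8x − 2·(42 + 7x) = 16.
Collecting terms: −6x + 28 = 16, so −6x = −12, so x = 2.
Then 2E = 42 + 7·2 = 56, so E = 28, V = 2E/4 = 14, F = 14 + 2 = 16.

2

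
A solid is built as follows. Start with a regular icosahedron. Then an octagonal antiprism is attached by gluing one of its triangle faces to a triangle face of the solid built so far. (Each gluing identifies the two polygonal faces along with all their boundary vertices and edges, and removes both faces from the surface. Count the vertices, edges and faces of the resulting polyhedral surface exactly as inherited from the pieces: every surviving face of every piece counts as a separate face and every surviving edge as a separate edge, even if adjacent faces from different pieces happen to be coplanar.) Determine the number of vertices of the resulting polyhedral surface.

A regular icosahedron: V=12, E=30, F=20.
Attach an octagonal antiprism (V=16, E=32, F=18) along a 3-gon: merge 3 vertices and 3 edges, delete both glued faces → V=25, E=59, F=36.
Check: V − E + F = 25 − 59 + 36 = 2.

25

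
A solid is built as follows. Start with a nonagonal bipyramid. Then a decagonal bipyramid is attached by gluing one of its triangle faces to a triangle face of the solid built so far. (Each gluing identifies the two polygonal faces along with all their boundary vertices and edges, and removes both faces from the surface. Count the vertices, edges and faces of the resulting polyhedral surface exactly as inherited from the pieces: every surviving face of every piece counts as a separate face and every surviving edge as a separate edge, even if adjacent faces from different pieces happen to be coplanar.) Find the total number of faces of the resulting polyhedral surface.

36

A nonagonal bipyramid: V=11, E=27, F=18.
Attach a decagonal bipyramid (V=12, E=30, F=20) along a 3-gon: merge 3 vertices and 3 edges, delete both glued faces → V=20, E=54, F=36.
Check: V − E + F = 20 − 54 + 36 = 2.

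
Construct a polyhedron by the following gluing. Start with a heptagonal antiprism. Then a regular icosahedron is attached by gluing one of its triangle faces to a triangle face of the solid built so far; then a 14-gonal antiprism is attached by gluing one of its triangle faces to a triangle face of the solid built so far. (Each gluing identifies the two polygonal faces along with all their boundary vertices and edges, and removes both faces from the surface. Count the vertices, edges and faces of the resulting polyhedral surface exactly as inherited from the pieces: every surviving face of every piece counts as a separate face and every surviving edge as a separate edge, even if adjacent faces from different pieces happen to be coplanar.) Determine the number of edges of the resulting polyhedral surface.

A heptagonal antiprism: V=14, E=28, F=16.
Attach a regular icosahedron (V=12, E=30, F=20) along a 3-gon: merge 3 vertices and 3 edges, delete both glued faces → V=23, E=55, F=34.
Attach a 14-gonal antiprism (V=28, E=56, F=30) along a 3-gon: merge 3 vertices and 3 edges, delete both glued faces → V=48, E=108, F=62.
Check: V − E + F = 48 − 108 + 62 = 2.

108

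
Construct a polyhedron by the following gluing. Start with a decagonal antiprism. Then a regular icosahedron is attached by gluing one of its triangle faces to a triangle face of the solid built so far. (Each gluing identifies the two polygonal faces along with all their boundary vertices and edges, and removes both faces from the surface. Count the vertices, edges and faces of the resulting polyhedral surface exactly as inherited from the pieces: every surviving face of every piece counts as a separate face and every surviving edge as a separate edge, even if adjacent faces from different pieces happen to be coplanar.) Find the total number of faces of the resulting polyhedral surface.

40

A decagonal antiprism: V=20, E=40, F=22.
Attach a regular icosahedron (V=12, E=30, F=20) along a 3-gon: merge 3 vertices and 3 edges, delete both glued faces → V=29, E=67, F=40.
Check: V − E + F = 29 − 67 + 40 = 2.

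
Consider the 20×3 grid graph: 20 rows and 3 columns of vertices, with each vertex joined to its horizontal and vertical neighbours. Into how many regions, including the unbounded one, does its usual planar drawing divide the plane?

The grid has V = 20·3 = 60 vertices and E = 20·2 + 3·19 = 97 edges.
F = 2 − V + E = 2 − 60 + 97 = 39.

39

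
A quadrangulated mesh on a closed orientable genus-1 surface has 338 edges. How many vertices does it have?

χ = 2 − 2·1 = 0, and every face is a square so 4F = 2E.
F = 2E/4 = 169. Then V = 0 + E − F = 0 + 338 − 169 = 169.

169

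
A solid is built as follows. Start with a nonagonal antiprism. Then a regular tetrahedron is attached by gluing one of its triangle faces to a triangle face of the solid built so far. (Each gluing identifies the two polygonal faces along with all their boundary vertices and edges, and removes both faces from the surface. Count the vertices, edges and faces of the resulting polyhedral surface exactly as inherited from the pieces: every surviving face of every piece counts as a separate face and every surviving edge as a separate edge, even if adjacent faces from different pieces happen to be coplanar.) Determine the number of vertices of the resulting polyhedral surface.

19

A nonagonal antiprism: V=18, E=36, F=20.
Attach a regular tetrahedron (V=4, E=6, F=4) along a 3-gon: merge 3 vertices and 3 edges, delete both glued faces → V=19, E=39, F=22.
Check: V − E + F = 19 − 39 + 22 = 2.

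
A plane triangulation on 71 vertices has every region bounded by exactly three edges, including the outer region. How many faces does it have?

138

In a plane triangulation 3F = 2E and V − E + F = 2, so F = 2V − 4 = 2·71 − 4 = 138.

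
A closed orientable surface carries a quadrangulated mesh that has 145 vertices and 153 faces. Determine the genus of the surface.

5

Every face is a square, so 2E = 4·153 = 612, giving E = 306.
χ = V − E + F = 145 − 306 + 153 = -8.
For a closed orientable surface χ = 2 − 2g, so g = (2 − (-8))/2 = 5.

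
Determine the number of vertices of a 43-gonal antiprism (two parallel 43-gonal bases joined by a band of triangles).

86

An antiprism on an n-gon has two n-gon caps and 2n triangles: V = 2·43 = 86, E = 4·43 = 172, F = 2·43 + 2 = 88.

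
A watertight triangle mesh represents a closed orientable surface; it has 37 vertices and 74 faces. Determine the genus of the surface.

Every face is a triangle, so 2E = 3·74 = 222, giving E = 111.
χ = V − E + F = 37 − 111 + 74 = 0.
For a closed orientable surface χ = 2 − 2g, so g = (2 − (0))/2 = 1.

1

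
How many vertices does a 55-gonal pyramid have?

A pyramid on an n-gon base has one n-gon and n triangles: V = 55 + 1 = 56, E = 2·55 = 110, F = 55 + 1 = 56.
Check: V − E + F = 56 − 110 + 56 = 2.

56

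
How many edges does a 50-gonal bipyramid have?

150

A bipyramid over an n-gon has 2n triangular faces and n + 2 vertices: V = 50 + 2 = 52, E = 3·50 = 150, F = 2·50 = 100.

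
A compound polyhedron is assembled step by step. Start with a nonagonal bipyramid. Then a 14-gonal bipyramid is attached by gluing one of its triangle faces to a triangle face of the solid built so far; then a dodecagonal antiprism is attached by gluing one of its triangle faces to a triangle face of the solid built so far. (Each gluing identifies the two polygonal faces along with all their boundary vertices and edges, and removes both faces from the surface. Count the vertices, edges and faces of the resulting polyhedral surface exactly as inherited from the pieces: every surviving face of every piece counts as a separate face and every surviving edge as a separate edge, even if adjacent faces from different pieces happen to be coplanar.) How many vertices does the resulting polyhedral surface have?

A nonagonal bipyramid: V=11, E=27, F=18.
Attach a 14-gonal bipyramid (V=16, E=42, F=28) along a 3-gon: merge 3 vertices and 3 edges, delete both glued faces → V=24, E=66, F=44.
Attach a dodecagonal antiprism (V=24, E=48, F=26) along a 3-gon: merge 3 vertices and 3 edges, delete both glued faces → V=45, E=111, F=68.
Check: V − E + F = 45 − 111 + 68 = 2.

45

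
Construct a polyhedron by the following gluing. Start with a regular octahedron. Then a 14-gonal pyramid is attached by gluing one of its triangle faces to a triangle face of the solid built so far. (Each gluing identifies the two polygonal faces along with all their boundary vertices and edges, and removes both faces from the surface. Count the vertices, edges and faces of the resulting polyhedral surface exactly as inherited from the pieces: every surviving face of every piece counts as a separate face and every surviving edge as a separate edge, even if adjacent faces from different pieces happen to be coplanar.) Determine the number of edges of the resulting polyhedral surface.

37

A regular octahedron: V=6, E=12, F=8.
Attach a 14-gonal pyramid (V=15, E=28, F=15) along a 3-gon: merge 3 vertices and 3 edges, delete both glued faces → V=18, E=37, F=21.
Check: V − E + F = 18 − 37 + 21 = 2.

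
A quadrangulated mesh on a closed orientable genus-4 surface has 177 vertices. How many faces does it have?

183

χ = 2 − 2·4 = -6, and every face is a square so 4F = 2E.
V − E + F = -6 with E = 4F/2 gives 177 − (4/2 − 1)·F = -6, so F = 183 and E = 366.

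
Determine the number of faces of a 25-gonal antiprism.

52

An antiprism on an n-gon has two n-gon caps and 2n triangles: V = 2·25 = 50, E = 4·25 = 100, F = 2·25 + 2 = 52.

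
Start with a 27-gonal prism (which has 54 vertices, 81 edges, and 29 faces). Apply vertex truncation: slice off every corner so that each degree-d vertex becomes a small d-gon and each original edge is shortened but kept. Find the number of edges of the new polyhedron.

Truncation replaces each original edge-end by a new vertex, so V′ = 2E = 162.
Each original edge survives, and each old vertex of degree d contributes d new edges; summing degrees gives Σd = 2E, so E′ = E + 2E = 3E = 243.
Each original face survives and each original vertex becomes one new face: F′ = F + V = 83.

243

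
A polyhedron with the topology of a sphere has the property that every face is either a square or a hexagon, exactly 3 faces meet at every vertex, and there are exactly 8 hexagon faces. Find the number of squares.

6

Let x be the number of squares; then F = 8 + x.
Edge–face incidences: 2E = 6·8 + 4·x = 48 + 4x.
Every vertex has degree 3, so 3V = 2E.
Euler: V − E + F = 2 ⇒ (2E)/3 − E + (8 + x) = 2.
Multiply by 6: 2·(2E) − 3·(2E) + 6·(8 + x) = 12, i.e. 48 + 6x − (48 + 4x) = 12.
Collecting terms: 2x = 12, so x = 6.
Then 2E = 48 + 4·6 = 72, so E = 36, V = 2E/3 = 24, F = 8 + 6 = 14.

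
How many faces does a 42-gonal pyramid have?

43

A pyramid on an n-gon base has one n-gon and n triangles: V = 42 + 1 = 43, E = 2·42 = 84, F = 42 + 1 = 43.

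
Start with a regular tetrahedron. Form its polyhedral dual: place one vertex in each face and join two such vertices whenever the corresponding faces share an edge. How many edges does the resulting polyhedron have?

6

The base solid has V = 4, E = 6, F = 4.
The dual swaps V and F and preserves E: V′ = F = 4, E′ = E = 6, F′ = V = 4.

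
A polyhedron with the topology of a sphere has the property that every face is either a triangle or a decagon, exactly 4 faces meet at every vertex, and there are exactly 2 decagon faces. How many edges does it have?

Let x be the number of triangles; then F = 2 + x.
Edge–face incidences: 2E = 10·2 + 3·x = 20 + 3x.
Every vertex has degree 4, so 4V = 2E.
Euler: V − E + F = 2 ⇒ (2E)/4 − E + (2 + x) = 2.
Multiply by 8: 2·(2E) − 4·(2E) + 8·(2 + x) = 16, i.e. 16 + 8x − 2·(20 + 3x) = 16.
Collecting terms: 2x − 24 = 16, so 2x = 40, so x = 20.
Then 2E = 20 + 3·20 = 80, so E = 40, V = 2E/4 = 20, F = 2 + 20 = 22.

40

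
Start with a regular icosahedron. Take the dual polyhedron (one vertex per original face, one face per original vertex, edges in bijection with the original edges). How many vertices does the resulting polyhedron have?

20

The base solid has V = 12, E = 30, F = 20.
The dual swaps V and F and preserves E: V′ = F = 20, E′ = E = 30, F′ = V = 12.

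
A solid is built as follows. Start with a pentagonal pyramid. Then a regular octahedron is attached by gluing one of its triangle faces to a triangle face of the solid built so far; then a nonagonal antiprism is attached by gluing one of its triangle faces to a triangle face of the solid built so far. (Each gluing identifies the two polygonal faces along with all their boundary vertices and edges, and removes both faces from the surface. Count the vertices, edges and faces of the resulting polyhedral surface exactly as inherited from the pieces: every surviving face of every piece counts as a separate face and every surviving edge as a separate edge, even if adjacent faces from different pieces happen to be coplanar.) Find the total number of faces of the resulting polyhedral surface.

30

A pentagonal pyramid: V=6, E=10, F=6.
Attach a regular octahedron (V=6, E=12, F=8) along a 3-gon: merge 3 vertices and 3 edges, delete both glued faces → V=9, E=19, F=12.
Attach a nonagonal antiprism (V=18, E=36, F=20) along a 3-gon: merge 3 vertices and 3 edges, delete both glued faces → V=24, E=52, F=30.
Check: V − E + F = 24 − 52 + 30 = 2.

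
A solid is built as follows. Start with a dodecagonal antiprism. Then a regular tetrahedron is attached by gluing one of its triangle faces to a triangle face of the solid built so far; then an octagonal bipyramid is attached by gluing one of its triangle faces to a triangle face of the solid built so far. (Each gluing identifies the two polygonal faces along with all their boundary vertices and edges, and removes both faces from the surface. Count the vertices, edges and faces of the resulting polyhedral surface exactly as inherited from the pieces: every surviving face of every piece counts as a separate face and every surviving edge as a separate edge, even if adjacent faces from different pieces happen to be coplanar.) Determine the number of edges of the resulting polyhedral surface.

72

A dodecagonal antiprism: V=24, E=48, F=26.
Attach a regular tetrahedron (V=4, E=6, F=4) along a 3-gon: merge 3 vertices and 3 edges, delete both glued faces → V=25, E=51, F=28.
Attach an octagonal bipyramid (V=10, E=24, F=16) along a 3-gon: merge 3 vertices and 3 edges, delete both glued faces → V=32, E=72, F=42.
Check: V − E + F = 32 − 72 + 42 = 2.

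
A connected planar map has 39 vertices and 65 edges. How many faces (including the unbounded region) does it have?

28

Euler's formula for a connected plane graph: V − E + F = 2, so F = 2 − 39 + 65 = 28.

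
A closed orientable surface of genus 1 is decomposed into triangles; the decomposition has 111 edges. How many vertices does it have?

37

χ = 2 − 2·1 = 0, and every face is a triangle so 3F = 2E.
F = 2E/3 = 74. Then V = 0 + E − F = 0 + 111 − 74 = 37.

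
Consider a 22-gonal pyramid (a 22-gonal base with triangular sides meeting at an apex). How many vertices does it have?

23

A pyramid on an n-gon base has one n-gon and n triangles: V = 22 + 1 = 23, E = 2·22 = 44, F = 22 + 1 = 23.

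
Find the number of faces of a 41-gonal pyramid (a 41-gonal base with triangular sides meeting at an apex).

A pyramid on an n-gon base has one n-gon and n triangles: V = 41 + 1 = 42, E = 2·41 = 82, F = 41 + 1 = 42.

42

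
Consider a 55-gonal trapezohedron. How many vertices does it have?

The n-trapezohedron (dual of the n-antiprism) has V = 2·55 + 2 = 112, E = 4·55 = 220, F = 2·55 = 110.
Check: V − E + F = 112 − 220 + 110 = 2.

112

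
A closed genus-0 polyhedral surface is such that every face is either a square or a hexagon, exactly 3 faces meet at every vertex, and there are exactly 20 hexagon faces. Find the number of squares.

6

Let x be the number of squares; then F = 20 + x.
Edge–face incidences: 2E = 6·20 + 4·x = 120 + 4x.
Every vertex has degree 3, so 3V = 2E.
Euler: V − E + F = 2 ⇒ (2E)/3 − E + (20 + x) = 2.
Multiply by 6: 2·(2E) − 3·(2E) + 6·(20 + x) = 12, i.e. 120 + 6x − (120 + 4x) = 12.
Collecting terms: 2x = 12, so x = 6.
Then 2E = 120 + 4·6 = 144, so E = 72, V = 2E/3 = 48, F = 20 + 6 = 26.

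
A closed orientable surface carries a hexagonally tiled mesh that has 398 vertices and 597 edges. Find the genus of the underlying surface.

1

Every face is a hexagon and each edge borders two faces, so 6F = 2·597, giving F = 199.
χ = V − E + F = 398 − 597 + 199 = 0.
For a closed orientable surface χ = 2 − 2g, so g = (2 − (0))/2 = 1.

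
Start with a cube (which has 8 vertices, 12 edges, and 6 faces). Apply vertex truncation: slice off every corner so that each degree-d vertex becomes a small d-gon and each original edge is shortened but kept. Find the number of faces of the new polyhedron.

14

Truncation replaces each original edge-end by a new vertex, so V′ = 2E = 24.
Each original edge survives, and each old vertex of degree d contributes d new edges; summing degrees gives Σd = 2E, so E′ = E + 2E = 3E = 36.
Each original face survives and each original vertex becomes one new face: F′ = F + V = 14.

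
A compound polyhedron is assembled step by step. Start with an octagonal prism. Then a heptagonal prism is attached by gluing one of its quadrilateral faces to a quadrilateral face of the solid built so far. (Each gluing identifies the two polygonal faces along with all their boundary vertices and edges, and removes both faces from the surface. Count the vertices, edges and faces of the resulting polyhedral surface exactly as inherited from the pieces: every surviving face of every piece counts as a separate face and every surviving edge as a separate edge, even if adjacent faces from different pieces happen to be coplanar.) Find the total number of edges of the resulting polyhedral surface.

An octagonal prism: V=16, E=24, F=10.
Attach a heptagonal prism (V=14, E=21, F=9) along a 4-gon: merge 4 vertices and 4 edges, delete both glued faces → V=26, E=41, F=17.
Check: V − E + F = 26 − 41 + 17 = 2.

41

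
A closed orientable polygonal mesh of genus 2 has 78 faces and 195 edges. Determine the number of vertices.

For a closed orientable surface of genus 2, χ = 2 − 2·2 = -2.
V = -2 + E − F = -2 + 195 − 78 = 115.

115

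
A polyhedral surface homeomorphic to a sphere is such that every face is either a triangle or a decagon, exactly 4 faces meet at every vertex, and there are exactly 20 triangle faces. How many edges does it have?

Let x be the number of decagons; then F = 20 + x.
Edge–face incidences: 2E = 3·20 + 10·x = 60 + 10x.
Every vertex has degree 4, so 4V = 2E.
Euler: V − E + F = 2 ⇒ (2E)/4 − E + (20 + x) = 2.
Multiply by 8: 2·(2E) − 4·(2E) + 8·(20 + x) = 16, i.e. 160 + 8x − 2·(60 + 10x) = 16.
Collecting terms: −12x + 40 = 16, so −12x = −24, so x = 2.
Then 2E = 60 + 10·2 = 80, so E = 40, V = 2E/4 = 20, F = 20 + 2 = 22.

40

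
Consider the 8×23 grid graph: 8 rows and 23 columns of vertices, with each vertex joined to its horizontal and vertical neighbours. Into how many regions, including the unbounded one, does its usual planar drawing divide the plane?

The grid has V = 8·23 = 184 vertices and E = 8·22 + 23·7 = 337 edges.
F = 2 − V + E = 2 − 184 + 337 = 155.

155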